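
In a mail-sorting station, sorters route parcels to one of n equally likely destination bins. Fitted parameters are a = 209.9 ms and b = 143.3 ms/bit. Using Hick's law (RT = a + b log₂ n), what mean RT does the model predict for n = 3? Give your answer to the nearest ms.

437 ms

log₂(3) = 1.5850 bits, so RT = 209.9 + 143.3 × 1.5850 ≈ 437.025 ms.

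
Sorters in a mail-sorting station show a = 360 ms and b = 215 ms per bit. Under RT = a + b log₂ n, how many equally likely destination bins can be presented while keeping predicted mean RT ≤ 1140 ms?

215·log₂ n ≤ 1140 − 360 = 780, giving log₂ n ≤ 3.6279 and n ≤ 12.363. The largest whole number is 12.

12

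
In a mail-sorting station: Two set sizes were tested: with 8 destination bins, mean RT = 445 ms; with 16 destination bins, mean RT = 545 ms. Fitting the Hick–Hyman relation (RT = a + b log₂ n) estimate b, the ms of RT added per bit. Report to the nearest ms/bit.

Slope: b = (545 − 445) / (log₂ 16 − log₂ 8) = 100/1.0000 = 100 ms/bit.

100 ms/bit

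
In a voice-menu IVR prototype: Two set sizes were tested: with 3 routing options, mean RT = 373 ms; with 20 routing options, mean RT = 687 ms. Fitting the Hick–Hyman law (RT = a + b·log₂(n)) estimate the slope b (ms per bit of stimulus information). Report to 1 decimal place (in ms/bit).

114.7 ms/bit

b = (RT₂ − RT₁)/(log₂ n₂ − log₂ n₁) = (687 − 373)/(4.3219 − 1.5850) = 114.726 ms/bit.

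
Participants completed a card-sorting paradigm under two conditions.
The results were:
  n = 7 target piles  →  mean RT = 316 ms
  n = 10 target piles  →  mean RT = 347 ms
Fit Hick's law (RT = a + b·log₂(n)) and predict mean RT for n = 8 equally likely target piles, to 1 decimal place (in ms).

With log₂ n on the abscissa the relation is linear; from the two conditions:
  b = (347 − 316) / (log₂ 10 − log₂ 7) = 31 / (3.3219 − 2.8074) = 60.244 ms/bit
  a = 316 − 60.244 × 2.8074 = 146.873 ms
Then RT(8) = 146.873 + 60.244 × log₂ 8 = 146.873 + 60.244 × 3 ≈ 327.606 ms.

327.6 ms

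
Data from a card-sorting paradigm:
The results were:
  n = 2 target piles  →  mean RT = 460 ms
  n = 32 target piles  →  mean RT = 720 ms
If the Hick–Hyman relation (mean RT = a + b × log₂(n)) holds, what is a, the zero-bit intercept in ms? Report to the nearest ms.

395 ms

Slope: b = (720 − 460) / (log₂ 32 − log₂ 2) = 260/4.0000 = 65 ms/bit.
Intercept: a = 460 − 65·log₂(2) = 395.000 ms.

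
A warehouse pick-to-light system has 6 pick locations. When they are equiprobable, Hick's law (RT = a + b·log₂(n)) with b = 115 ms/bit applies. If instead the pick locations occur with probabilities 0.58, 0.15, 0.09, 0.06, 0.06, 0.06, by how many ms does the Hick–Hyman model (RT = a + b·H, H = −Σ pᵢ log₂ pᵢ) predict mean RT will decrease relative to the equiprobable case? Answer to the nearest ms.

Equiprobable entropy H₀ = log₂ 6 = 2.5850 bits.
Skewed entropy H = −Σ pᵢ log₂ pᵢ = 1.9096 bits.
ΔRT = b·(H₀ − H) = 115 × 0.6754 = 77.67 ms.

78 ms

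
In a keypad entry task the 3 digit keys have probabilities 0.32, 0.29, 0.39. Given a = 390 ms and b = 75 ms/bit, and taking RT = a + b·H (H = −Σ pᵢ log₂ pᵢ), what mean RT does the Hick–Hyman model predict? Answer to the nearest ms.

H = 0.32·log₂(1/0.32) + 0.29·log₂(1/0.29) + 0.39·log₂(1/0.39) = 1.5737 bits.
RT = 390 + 75 × 1.5737 = 508.03 ms.

508 ms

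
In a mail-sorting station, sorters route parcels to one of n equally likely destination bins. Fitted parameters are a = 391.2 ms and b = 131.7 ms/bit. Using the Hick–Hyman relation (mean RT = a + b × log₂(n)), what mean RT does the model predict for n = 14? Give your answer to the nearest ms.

893 ms

log₂(14) = 3.8074 bits, so RT = 391.2 + 131.7 × 3.8074 ≈ 892.629 ms.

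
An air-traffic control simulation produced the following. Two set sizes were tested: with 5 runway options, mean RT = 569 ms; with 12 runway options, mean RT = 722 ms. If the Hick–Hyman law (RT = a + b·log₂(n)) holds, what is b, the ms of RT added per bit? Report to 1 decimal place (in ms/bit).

The slope on a log₂ axis is (722 − 569) / (3.5850 − 2.3219) = 121.137 ms/bit.

121.1 ms/bit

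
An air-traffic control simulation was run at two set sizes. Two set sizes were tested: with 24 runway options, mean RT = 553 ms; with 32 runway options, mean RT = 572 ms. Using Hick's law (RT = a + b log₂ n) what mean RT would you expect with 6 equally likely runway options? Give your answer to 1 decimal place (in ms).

461.4 ms

Solve the two-equation system in a and b:
  b = (572 − 553) / (log₂ 32 − log₂ 24) = 19 / (5 − 4.5850) = 45.779 ms/bit
  a = 553 − 45.779 × 4.5850 = 343.105 ms
Then RT(6) = 343.105 + 45.779 × log₂ 6 = 343.105 + 45.779 × 2.5850 ≈ 461.442 ms.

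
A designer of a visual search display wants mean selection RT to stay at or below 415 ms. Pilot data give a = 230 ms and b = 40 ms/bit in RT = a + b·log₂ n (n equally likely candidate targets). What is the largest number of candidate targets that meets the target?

40·log₂ n ≤ 415 − 230 = 185, giving log₂ n ≤ 4.6250 and n ≤ 24.675. The largest whole number is 24.

24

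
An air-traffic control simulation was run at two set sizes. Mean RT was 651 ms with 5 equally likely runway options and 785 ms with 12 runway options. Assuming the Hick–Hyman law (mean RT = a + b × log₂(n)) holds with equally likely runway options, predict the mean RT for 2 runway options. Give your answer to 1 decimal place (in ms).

510.8 ms

With log₂ n on the abscissa the relation is linear; from the two conditions:
  b = (785 − 651) / (log₂ 12 − log₂ 5) = 134 / (3.5850 − 2.3219) = 106.094 ms/bit
  a = 651 − 106.094 × 2.3219 = 404.658 ms
Then RT(2) = 404.658 + 106.094 × log₂ 2 = 404.658 + 106.094 × 1 ≈ 510.752 ms.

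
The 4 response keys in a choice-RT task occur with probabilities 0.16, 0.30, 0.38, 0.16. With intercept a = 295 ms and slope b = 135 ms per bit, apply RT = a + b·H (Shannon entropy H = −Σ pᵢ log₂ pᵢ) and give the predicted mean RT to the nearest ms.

H = 0.16·log₂(1/0.16) + 0.30·log₂(1/0.30) + 0.38·log₂(1/0.38) + 0.16·log₂(1/0.16) = 1.8976 bits.
RT = 295 + 135 × 1.8976 = 551.17 ms.

551 ms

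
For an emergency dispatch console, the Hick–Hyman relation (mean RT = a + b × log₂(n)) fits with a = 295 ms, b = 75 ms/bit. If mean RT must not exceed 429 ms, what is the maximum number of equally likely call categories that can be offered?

75·log₂ n ≤ 429 − 295 = 134, giving log₂ n ≤ 1.7867 and n ≤ 3.450. The largest whole number is 3.

3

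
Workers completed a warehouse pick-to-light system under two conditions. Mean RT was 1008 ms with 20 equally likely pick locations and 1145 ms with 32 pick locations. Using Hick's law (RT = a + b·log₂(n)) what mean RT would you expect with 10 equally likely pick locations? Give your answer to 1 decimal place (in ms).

Solve the two-equation system in a and b:
  b = (1145 − 1008) / (log₂ 32 − log₂ 20) = 137 / (5 − 4.3219) = 202.043 ms/bit
  a = 1008 − 202.043 × 4.3219 = 134.783 ms
Then RT(10) = 134.783 + 202.043 × log₂ 10 = 134.783 + 202.043 × 3.3219 ≈ 805.957 ms.

806.0 ms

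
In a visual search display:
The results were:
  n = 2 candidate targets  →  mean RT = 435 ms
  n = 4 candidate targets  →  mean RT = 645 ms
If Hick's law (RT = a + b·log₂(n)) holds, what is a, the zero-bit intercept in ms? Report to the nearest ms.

225 ms

Slope: b = (645 − 435) / (log₂ 4 − log₂ 2) = 210/1.0000 = 210 ms/bit.
a = RT₁ − b·log₂ n₁ = 435 − 210 × 1 = 225.000 ms.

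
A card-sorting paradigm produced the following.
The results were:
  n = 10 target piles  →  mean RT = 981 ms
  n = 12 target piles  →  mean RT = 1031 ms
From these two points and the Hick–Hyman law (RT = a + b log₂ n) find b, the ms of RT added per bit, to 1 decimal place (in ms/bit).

190.1 ms/bit

The slope on a log₂ axis is (1031 − 981) / (3.5850 − 3.3219) = 190.089 ms/bit.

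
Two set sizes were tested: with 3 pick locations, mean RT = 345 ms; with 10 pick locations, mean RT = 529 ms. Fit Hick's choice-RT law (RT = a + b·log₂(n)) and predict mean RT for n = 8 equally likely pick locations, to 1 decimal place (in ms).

494.9 ms

Solve the two-equation system in a and b:
  b = (529 − 345) / (log₂ 10 − log₂ 3) = 184 / (3.3219 − 1.5850) = 105.932 ms/bit
  a = 345 − 105.932 × 1.5850 = 177.102 ms
Then RT(8) = 177.102 + 105.932 × log₂ 8 = 177.102 + 105.932 × 3 ≈ 494.898 ms.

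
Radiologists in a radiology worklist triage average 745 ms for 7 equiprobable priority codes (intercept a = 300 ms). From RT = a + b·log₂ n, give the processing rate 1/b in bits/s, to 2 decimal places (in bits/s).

Choice component = 745 − 300 = 445 ms over log₂(7) = 2.8074 bits.
b = 445 / 2.8074 = 158.512 ms/bit, so 1/b = 6.309 bits/s.

6.31 bits/s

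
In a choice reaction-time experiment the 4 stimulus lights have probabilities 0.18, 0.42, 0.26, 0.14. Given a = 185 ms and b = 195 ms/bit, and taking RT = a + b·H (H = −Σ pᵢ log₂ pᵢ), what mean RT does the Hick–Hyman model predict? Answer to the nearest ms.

550 ms

Entropy contributions −pᵢ log₂ pᵢ: 0.4453, 0.5256, 0.5053, 0.3971; sum H = 1.8734 bits.
RT = a + bH = 185 + 195·1.8734 = 550.30 ms.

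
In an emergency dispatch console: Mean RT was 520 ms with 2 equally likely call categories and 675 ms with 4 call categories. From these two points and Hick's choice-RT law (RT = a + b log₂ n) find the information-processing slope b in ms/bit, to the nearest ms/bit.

155 ms/bit

The slope on a log₂ axis is (675 − 520) / (2 − 1) = 155 ms/bit.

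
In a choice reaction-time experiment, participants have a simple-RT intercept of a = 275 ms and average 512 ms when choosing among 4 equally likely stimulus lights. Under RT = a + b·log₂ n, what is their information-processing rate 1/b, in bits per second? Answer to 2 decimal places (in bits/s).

8.44 bits/s

b = (512 − 275)/log₂ 4 = 237/2 = 118.500 ms per bit = 0.11850 s/bit; the reciprocal is 8.439 bits/s.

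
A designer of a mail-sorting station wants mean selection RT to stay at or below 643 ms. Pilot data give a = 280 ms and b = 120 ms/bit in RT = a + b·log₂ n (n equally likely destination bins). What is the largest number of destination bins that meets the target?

8

Information budget: (643 − 280)/120 = 3.0250 bits, so n ≤ 2^3.0250 = 8.140 → at most 8.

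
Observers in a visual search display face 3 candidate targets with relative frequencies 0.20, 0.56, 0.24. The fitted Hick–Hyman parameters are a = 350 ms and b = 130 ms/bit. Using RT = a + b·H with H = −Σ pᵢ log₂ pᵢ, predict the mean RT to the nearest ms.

Entropy contributions −pᵢ log₂ pᵢ: 0.4644, 0.4684, 0.4941; sum H = 1.4270 bits.
RT = a + bH = 350 + 130·1.4270 = 535.50 ms.

536 ms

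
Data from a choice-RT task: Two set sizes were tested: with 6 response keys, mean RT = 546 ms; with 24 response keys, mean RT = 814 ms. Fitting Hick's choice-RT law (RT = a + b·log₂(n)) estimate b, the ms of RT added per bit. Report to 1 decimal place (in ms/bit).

134.0 ms/bit

Slope: b = (814 − 546) / (log₂ 24 − log₂ 6) = 268/2.0000 = 134.000 ms/bit.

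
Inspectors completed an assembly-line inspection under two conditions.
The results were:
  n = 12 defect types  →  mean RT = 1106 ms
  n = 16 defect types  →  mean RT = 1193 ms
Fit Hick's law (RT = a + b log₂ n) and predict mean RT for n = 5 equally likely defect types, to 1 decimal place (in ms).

With log₂ n on the abscissa the relation is linear; from the two conditions:
  b = (1193 − 1106) / (log₂ 16 − log₂ 12) = 87 / (4 − 3.5850) = 209.620 ms/bit
  a = 1106 − 209.620 × 3.5850 = 354.522 ms
Then RT(5) = 354.522 + 209.620 × log₂ 5 = 354.522 + 209.620 × 2.3219 ≈ 841.243 ms.

841.2 ms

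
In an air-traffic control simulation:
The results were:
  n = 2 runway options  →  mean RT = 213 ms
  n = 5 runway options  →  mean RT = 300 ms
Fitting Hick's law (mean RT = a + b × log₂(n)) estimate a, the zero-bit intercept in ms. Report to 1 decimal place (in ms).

b = (RT₂ − RT₁)/(log₂ n₂ − log₂ n₁) = (300 − 213)/(2.3219 − 1) = 65.813 ms/bit.
a = RT₁ − b·log₂ n₁ = 213 − 65.813 × 1 = 147.187 ms.

147.2 ms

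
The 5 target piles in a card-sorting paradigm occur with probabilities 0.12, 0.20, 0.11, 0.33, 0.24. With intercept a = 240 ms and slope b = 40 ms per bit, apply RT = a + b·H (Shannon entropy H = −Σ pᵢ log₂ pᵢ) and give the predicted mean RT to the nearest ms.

328 ms

Entropy contributions −pᵢ log₂ pᵢ: 0.3671, 0.4644, 0.3503, 0.5278, 0.4941; sum H = 2.2037 bits.
RT = a + bH = 240 + 40·2.2037 = 328.15 ms.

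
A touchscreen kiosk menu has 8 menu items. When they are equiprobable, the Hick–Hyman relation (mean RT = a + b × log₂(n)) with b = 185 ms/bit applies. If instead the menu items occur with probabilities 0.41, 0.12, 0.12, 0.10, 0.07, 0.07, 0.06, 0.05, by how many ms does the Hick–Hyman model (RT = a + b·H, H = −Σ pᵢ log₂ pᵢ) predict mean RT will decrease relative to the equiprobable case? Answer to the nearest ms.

Equiprobable entropy H₀ = log₂ 8 = 3.0000 bits.
Skewed entropy H = −Σ pᵢ log₂ pᵢ = 2.5905 bits.
ΔRT = b·(H₀ − H) = 185 × 0.4095 = 75.77 ms.

76 ms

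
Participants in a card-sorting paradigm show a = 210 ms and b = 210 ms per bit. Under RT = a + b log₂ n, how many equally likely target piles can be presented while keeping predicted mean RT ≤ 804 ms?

Set 210 + 210·log₂ n ≤ 804 → log₂ n ≤ (804 − 210)/210 = 2.8286.
So n ≤ 2^2.8286 = 7.104; the largest integer n is 7.

7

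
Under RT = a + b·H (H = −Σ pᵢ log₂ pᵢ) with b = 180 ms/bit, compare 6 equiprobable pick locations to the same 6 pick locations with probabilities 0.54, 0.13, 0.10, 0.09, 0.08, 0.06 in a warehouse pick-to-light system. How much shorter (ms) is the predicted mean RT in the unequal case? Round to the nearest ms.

98 ms

Equiprobable entropy H₀ = log₂ 6 = 2.5850 bits.
Skewed entropy H = −Σ pᵢ log₂ pᵢ = 2.0426 bits.
ΔRT = b·(H₀ − H) = 180 × 0.5424 = 97.63 ms.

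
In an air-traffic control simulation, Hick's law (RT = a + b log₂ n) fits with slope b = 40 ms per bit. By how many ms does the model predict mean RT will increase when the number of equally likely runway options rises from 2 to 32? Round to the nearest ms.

The intercept a cancels: ΔRT = b·(log₂ n₂ − log₂ n₁) = b·log₂(n₂/n₁).
log₂(32) − log₂(2) = log₂(32/2) = log₂(16) = 4.
ΔRT = 40 × 4.0000 = 160.000 ms.

160 ms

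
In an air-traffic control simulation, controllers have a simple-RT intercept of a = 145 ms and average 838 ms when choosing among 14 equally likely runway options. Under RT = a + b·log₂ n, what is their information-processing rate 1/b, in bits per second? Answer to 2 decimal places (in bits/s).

Choice component = 838 − 145 = 693 ms over log₂(14) = 3.8074 bits.
b = 693 / 3.8074 = 182.016 ms/bit, so 1/b = 5.494 bits/s.

5.49 bits/s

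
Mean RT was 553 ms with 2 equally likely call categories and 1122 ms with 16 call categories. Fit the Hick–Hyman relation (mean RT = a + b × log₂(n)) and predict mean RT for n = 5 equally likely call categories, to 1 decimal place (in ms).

803.7 ms

With log₂ n on the abscissa the relation is linear; from the two conditions:
  b = (1122 − 553) / (log₂ 16 − log₂ 2) = 569 / (4 − 1) = 189.667 ms/bit
  a = 553 − 189.667 × 1 = 363.333 ms
Then RT(5) = 363.333 + 189.667 × log₂ 5 = 363.333 + 189.667 × 2.3219 ≈ 803.726 ms.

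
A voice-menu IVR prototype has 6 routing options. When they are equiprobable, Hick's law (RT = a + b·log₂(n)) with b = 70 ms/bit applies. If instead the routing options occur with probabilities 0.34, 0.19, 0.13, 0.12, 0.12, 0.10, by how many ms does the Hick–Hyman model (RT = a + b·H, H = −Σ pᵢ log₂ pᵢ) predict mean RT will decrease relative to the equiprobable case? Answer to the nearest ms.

11 ms

The RT saving is b·ΔH. Equiprobable H₀ = log₂(6) = 2.5850 bits; with the given probabilities H = 2.4334 bits.
b·(H₀ − H) = 70 × (2.5850 − 2.4334) = 10.61 ms.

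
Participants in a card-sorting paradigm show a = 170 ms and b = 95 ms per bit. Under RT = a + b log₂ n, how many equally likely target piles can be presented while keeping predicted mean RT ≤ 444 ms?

95·log₂ n ≤ 444 − 170 = 274, giving log₂ n ≤ 2.8842 and n ≤ 7.383. The largest whole number is 7.

7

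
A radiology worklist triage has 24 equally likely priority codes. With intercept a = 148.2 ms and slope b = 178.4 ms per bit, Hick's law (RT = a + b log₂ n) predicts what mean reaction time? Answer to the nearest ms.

966 ms

log₂(24) = 4.5850 bits, so RT = 148.2 + 178.4 × 4.5850 ≈ 966.157 ms.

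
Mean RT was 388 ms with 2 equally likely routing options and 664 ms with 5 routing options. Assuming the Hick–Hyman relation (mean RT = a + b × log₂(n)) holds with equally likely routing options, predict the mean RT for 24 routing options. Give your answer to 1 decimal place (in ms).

Solve the two-equation system in a and b:
  b = (664 − 388) / (log₂ 5 − log₂ 2) = 276 / (2.3219 − 1) = 208.786 ms/bit
  a = 388 − 208.786 × 1 = 179.214 ms
Then RT(24) = 179.214 + 208.786 × log₂ 24 = 179.214 + 208.786 × 4.5850 ≈ 1136.490 ms.

1136.5 ms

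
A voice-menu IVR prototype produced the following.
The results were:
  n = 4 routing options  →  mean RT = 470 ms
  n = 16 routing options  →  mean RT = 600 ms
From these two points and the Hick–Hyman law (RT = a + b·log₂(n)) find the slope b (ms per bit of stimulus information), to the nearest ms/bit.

65 ms/bit

The slope on a log₂ axis is (600 − 470) / (4 − 2) = 65 ms/bit.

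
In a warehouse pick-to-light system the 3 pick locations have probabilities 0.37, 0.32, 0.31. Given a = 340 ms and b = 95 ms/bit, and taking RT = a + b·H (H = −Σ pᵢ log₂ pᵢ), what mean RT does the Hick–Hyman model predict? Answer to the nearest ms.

Entropy contributions −pᵢ log₂ pᵢ: 0.5307, 0.5260, 0.5238; sum H = 1.5806 bits.
RT = a + bH = 340 + 95·1.5806 = 490.15 ms.

490 ms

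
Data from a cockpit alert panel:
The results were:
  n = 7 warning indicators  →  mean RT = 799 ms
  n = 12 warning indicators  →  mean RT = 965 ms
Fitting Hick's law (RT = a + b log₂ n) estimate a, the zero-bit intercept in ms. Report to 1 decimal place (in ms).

The slope on a log₂ axis is (965 − 799) / (3.5850 − 2.8074) = 213.475 ms/bit.
a = RT₁ − b·log₂ n₁ = 799 − 213.475 × 2.8074 = 199.699 ms.

199.7 ms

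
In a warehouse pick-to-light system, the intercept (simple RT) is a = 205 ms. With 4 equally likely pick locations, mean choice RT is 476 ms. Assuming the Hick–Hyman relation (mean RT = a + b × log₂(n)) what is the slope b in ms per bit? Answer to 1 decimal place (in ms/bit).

135.5 ms/bit

log₂(4) = 2 bits.
b = (RT − a)/log₂ n = (476 − 205) / 2 = 135.500 ms/bit.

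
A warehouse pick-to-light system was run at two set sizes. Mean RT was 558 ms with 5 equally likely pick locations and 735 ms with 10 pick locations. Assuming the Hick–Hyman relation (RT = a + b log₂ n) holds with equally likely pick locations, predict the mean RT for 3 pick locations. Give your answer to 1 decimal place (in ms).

With log₂ n on the abscissa the relation is linear; from the two conditions:
  b = (735 − 558) / (log₂ 10 − log₂ 5) = 177 / (3.3219 − 2.3219) = 177.000 ms/bit
  a = 558 − 177.000 × 2.3219 = 147.019 ms
Then RT(3) = 147.019 + 177.000 × log₂ 3 = 147.019 + 177.000 × 1.5850 ≈ 427.557 ms.

427.6 ms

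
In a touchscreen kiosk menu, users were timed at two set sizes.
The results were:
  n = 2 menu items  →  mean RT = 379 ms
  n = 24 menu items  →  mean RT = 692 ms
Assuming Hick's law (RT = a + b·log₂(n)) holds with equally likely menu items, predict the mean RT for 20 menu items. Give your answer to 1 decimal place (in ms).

669.0 ms

Fit slope and intercept:
  b = (692 − 379) / (log₂ 24 − log₂ 2) = 313 / (4.5850 − 1) = 87.309 ms/bit
  a = 379 − 87.309 × 1 = 291.691 ms
Then RT(20) = 291.691 + 87.309 × log₂ 20 = 291.691 + 87.309 × 4.3219 ≈ 669.035 ms.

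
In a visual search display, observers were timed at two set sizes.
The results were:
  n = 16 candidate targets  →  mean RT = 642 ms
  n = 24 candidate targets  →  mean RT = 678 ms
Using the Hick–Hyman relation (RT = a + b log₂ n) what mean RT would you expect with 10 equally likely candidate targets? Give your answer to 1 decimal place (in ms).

With log₂ n on the abscissa the relation is linear; from the two conditions:
  b = (678 − 642) / (log₂ 24 − log₂ 16) = 36 / (4.5850 − 4) = 61.542 ms/bit
  a = 642 − 61.542 × 4 = 395.830 ms
Then RT(10) = 395.830 + 61.542 × log₂ 10 = 395.830 + 61.542 × 3.3219 ≈ 600.270 ms.

600.3 ms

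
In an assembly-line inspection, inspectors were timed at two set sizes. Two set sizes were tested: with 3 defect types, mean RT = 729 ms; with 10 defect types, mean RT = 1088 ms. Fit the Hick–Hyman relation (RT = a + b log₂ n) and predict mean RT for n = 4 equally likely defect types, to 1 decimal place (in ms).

814.8 ms

Solve the two-equation system in a and b:
  b = (1088 − 729) / (log₂ 10 − log₂ 3) = 359 / (3.3219 − 1.5850) = 206.682 ms/bit
  a = 729 − 206.682 × 1.5850 = 401.416 ms
Then RT(4) = 401.416 + 206.682 × log₂ 4 = 401.416 + 206.682 × 2 ≈ 814.781 ms.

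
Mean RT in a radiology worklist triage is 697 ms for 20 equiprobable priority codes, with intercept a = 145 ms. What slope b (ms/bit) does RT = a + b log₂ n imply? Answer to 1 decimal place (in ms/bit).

127.7 ms/bit

log₂(20) = 4.3219 bits.
b = (RT − a)/log₂ n = (697 − 145) / 4.3219 = 127.721 ms/bit.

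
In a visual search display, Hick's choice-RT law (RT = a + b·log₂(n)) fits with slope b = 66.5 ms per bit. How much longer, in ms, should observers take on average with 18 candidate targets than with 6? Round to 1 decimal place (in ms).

105.4 ms

ΔRT = (a + b log₂ n₂) − (a + b log₂ n₁) = b·(log₂ n₂ − log₂ n₁).
log₂(18) − log₂(6) = 4.1699 − 2.5850 = 1.5850.
ΔRT = 66.5 × 1.5850 = 105.400 ms.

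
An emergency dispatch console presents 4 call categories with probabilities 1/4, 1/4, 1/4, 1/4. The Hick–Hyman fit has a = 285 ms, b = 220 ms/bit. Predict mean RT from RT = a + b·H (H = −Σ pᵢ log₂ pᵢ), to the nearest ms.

Each term −pᵢ log₂ pᵢ: 0.25·2 + 0.25·2 + 0.25·2 + 0.25·2; summed, H = 2.000 bits.
Mean RT = a + bH = 285 + 220·2.000 = 725.00 ms.

725 ms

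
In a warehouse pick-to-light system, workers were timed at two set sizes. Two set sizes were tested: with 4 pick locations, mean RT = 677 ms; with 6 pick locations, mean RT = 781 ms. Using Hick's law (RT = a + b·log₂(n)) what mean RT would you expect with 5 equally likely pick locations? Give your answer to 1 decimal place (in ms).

734.2 ms

Solve the two-equation system in a and b:
  b = (781 − 677) / (log₂ 6 − log₂ 4) = 104 / (2.5850 − 2) = 177.789 ms/bit
  a = 677 − 177.789 × 2 = 321.422 ms
Then RT(5) = 321.422 + 177.789 × log₂ 5 = 321.422 + 177.789 × 2.3219 ≈ 734.235 ms.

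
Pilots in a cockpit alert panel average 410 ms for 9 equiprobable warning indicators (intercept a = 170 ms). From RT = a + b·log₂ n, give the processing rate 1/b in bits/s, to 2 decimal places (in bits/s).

b = (410 − 170)/log₂ 9 = 240/3.1699 = 75.712 ms per bit = 0.07571 s/bit; the reciprocal is 13.208 bits/s.

13.21 bits/s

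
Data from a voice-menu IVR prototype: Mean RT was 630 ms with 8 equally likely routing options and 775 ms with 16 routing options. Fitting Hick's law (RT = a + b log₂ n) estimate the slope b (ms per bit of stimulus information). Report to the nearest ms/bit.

145 ms/bit

Slope: b = (775 − 630) / (log₂ 16 − log₂ 8) = 145/1.0000 = 145 ms/bit.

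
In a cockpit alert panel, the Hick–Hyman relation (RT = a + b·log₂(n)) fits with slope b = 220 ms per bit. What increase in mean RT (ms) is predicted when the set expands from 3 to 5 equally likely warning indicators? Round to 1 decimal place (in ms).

Only the slope matters, since a is common to both: ΔRT = b·log₂(n₂/n₁).
log₂(5) − log₂(3) = 2.3219 − 1.5850 = 0.7370.
ΔRT = 220 × 0.7370 = 162.132 ms.

162.1 ms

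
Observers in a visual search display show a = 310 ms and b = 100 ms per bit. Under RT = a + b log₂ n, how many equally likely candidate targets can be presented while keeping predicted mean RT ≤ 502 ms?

3

100·log₂ n ≤ 502 − 310 = 192, giving log₂ n ≤ 1.9200 and n ≤ 3.784. The largest whole number is 3.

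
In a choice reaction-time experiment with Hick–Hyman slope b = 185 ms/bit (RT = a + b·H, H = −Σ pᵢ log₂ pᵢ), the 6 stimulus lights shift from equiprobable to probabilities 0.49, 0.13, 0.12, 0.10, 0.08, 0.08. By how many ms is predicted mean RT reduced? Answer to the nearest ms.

77 ms

The RT saving is b·ΔH. Equiprobable H₀ = log₂(6) = 2.5850 bits; with the given probabilities H = 2.1692 bits.
b·(H₀ − H) = 185 × (2.5850 − 2.1692) = 76.92 ms.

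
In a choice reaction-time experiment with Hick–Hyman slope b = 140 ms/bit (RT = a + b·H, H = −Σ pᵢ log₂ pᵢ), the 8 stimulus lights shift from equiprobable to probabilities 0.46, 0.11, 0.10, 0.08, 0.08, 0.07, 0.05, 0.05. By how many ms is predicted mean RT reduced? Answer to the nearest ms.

Equiprobable entropy H₀ = log₂ 8 = 3.0000 bits.
Skewed entropy H = −Σ pᵢ log₂ pᵢ = 2.4816 bits.
ΔRT = b·(H₀ − H) = 140 × 0.5184 = 72.58 ms.

73 ms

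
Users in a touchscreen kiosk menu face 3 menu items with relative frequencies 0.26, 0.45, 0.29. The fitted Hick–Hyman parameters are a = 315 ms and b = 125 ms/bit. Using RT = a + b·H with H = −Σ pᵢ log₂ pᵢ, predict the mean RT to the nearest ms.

H = 0.26·log₂(1/0.26) + 0.45·log₂(1/0.45) + 0.29·log₂(1/0.29) = 1.5416 bits.
RT = 315 + 125 × 1.5416 = 507.70 ms.

508 ms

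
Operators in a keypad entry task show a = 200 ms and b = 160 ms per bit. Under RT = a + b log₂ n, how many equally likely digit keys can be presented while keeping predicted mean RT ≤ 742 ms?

Information budget: (742 − 200)/160 = 3.3875 bits, so n ≤ 2^3.3875 = 10.465 → at most 10.

10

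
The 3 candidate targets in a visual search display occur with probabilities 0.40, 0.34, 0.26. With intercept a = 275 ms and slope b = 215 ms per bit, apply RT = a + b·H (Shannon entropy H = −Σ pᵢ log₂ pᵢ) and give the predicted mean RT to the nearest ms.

611 ms

H = 0.40·log₂(1/0.40) + 0.34·log₂(1/0.34) + 0.26·log₂(1/0.26) = 1.5632 bits.
RT = 275 + 215 × 1.5632 = 611.10 ms.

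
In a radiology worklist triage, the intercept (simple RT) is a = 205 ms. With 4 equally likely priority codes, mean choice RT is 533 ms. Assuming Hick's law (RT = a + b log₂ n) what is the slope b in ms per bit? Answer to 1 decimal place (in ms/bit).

4 alternatives carry log₂ 4 = 2 bits; the choice cost is 533 − 205 = 328 ms, so b = 328/2 = 164.000 ms/bit.

164.0 ms/bit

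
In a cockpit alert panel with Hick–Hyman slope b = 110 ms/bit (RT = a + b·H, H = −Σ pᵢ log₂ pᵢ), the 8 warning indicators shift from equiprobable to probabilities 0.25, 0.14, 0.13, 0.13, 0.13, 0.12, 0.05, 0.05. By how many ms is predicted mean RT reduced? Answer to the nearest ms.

17 ms

The RT saving is b·ΔH. Equiprobable H₀ = log₂(8) = 3.0000 bits; with the given probabilities H = 2.8443 bits.
b·(H₀ − H) = 110 × (3.0000 − 2.8443) = 17.13 ms.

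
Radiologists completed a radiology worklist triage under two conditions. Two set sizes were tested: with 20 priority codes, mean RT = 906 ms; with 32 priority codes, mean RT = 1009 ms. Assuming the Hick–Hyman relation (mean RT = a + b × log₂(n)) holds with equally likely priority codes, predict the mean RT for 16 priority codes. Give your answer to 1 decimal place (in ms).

857.1 ms

Fit slope and intercept:
  b = (1009 − 906) / (log₂ 32 − log₂ 20) = 103 / (5 − 4.3219) = 151.901 ms/bit
  a = 906 − 151.901 × 4.3219 = 249.494 ms
Then RT(16) = 249.494 + 151.901 × log₂ 16 = 249.494 + 151.901 × 4 ≈ 857.099 ms.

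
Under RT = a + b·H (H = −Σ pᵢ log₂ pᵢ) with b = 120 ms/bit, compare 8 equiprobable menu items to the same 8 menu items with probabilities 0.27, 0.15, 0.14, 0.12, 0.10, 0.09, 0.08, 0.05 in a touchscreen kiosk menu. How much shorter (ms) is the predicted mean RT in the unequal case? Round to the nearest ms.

The RT saving is b·ΔH. Equiprobable H₀ = log₂(8) = 3.0000 bits; with the given probabilities H = 2.8372 bits.
b·(H₀ − H) = 120 × (3.0000 − 2.8372) = 19.54 ms.

20 ms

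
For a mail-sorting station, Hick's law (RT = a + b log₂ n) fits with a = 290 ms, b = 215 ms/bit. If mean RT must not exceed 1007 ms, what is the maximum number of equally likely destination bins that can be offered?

10

Information budget: (1007 − 290)/215 = 3.3349 bits, so n ≤ 2^3.3349 = 10.090 → at most 10.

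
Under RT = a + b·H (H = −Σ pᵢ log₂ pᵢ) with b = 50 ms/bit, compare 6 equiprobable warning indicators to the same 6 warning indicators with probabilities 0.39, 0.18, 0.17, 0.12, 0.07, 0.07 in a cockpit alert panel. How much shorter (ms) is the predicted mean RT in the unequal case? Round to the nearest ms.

14 ms

Equiprobable entropy H₀ = log₂ 6 = 2.5850 bits.
Skewed entropy H = −Σ pᵢ log₂ pᵢ = 2.3139 bits.
ΔRT = b·(H₀ − H) = 50 × 0.2711 = 13.55 ms.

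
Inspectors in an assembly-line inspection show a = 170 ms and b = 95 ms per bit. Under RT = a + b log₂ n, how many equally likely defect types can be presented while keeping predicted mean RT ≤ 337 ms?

Information budget: (337 − 170)/95 = 1.7579 bits, so n ≤ 2^1.7579 = 3.382 → at most 3.

3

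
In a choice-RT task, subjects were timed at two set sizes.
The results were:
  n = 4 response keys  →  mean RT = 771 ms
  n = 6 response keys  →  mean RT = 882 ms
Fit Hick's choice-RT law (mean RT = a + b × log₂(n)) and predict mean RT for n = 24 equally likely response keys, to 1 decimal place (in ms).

Fit slope and intercept:
  b = (882 − 771) / (log₂ 6 − log₂ 4) = 111 / (2.5850 − 2) = 189.756 ms/bit
  a = 771 − 189.756 × 2 = 391.488 ms
Then RT(24) = 391.488 + 189.756 × log₂ 24 = 391.488 + 189.756 × 4.5850 ≈ 1261.512 ms.

1261.5 ms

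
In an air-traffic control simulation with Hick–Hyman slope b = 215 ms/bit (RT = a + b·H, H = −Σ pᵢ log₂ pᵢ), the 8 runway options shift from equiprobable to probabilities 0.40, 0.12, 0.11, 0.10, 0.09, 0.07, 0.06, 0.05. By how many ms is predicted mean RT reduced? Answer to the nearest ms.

Equiprobable entropy H₀ = log₂ 8 = 3.0000 bits.
Skewed entropy H = −Σ pᵢ log₂ pᵢ = 2.6192 bits.
ΔRT = b·(H₀ − H) = 215 × 0.3808 = 81.88 ms.

82 ms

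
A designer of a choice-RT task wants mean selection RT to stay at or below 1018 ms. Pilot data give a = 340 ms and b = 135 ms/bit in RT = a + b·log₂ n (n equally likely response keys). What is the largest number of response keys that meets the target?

32

Set 340 + 135·log₂ n ≤ 1018 → log₂ n ≤ (1018 − 340)/135 = 5.0222.
So n ≤ 2^5.0222 = 32.497; the largest integer n is 32.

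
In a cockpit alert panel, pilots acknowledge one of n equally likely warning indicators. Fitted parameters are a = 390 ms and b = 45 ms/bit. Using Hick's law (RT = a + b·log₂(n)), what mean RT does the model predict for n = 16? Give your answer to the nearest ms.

log₂(16) = 4 bits, so RT = 390 + 45 × 4 ≈ 570.000 ms.

570 ms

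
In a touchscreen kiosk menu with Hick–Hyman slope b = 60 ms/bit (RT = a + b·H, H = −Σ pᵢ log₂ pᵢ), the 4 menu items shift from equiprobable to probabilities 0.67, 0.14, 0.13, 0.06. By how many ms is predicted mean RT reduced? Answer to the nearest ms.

The RT saving is b·ΔH. Equiprobable H₀ = log₂(4) = 2.0000 bits; with the given probabilities H = 1.4104 bits.
b·(H₀ − H) = 60 × (2.0000 − 1.4104) = 35.38 ms.

35 ms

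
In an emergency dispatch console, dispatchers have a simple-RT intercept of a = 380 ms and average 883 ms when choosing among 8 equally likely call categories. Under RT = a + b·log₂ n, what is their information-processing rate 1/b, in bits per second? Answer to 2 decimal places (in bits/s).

5.96 bits/s

Choice component = 883 − 380 = 503 ms over log₂(8) = 3 bits.
b = 503 / 3 = 167.667 ms/bit, so 1/b = 5.964 bits/s.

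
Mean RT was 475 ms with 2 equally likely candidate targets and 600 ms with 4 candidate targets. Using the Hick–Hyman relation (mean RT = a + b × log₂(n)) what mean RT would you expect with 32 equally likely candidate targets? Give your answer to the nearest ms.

RT is linear in log₂ n, so two points fix the line:
  b = (600 − 475) / (log₂ 4 − log₂ 2) = 125 / (2 − 1) = 125 ms/bit
  a = 475 − 125 × 1 = 350 ms
Then RT(32) = 350 + 125 × log₂ 32 = 350 + 125 × 5 ≈ 975.000 ms.

975 ms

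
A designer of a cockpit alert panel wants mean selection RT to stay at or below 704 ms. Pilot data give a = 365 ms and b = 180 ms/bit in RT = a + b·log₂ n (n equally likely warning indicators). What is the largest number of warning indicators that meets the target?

3

Information budget: (704 − 365)/180 = 1.8833 bits, so n ≤ 2^1.8833 = 3.689 → at most 3.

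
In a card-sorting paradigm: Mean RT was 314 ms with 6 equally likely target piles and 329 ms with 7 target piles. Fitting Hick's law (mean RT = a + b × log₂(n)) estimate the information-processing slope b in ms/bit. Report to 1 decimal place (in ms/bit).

67.4 ms/bit

Slope: b = (329 − 314) / (log₂ 7 − log₂ 6) = 15/0.2224 = 67.448 ms/bit.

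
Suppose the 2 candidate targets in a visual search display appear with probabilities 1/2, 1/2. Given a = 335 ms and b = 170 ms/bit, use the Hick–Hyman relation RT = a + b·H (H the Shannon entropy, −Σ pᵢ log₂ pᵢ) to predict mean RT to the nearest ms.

Each term −pᵢ log₂ pᵢ: 0.5·1 + 0.5·1; summed, H = 1.000 bits.
Mean RT = a + bH = 335 + 170·1.000 = 505.00 ms.

505 ms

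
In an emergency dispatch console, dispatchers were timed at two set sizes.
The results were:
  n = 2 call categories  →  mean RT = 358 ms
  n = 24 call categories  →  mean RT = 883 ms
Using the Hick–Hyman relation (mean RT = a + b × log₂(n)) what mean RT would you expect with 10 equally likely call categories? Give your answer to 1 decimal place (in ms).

698.0 ms

RT is linear in log₂ n, so two points fix the line:
  b = (883 − 358) / (log₂ 24 − log₂ 2) = 525 / (4.5850 − 1) = 146.445 ms/bit
  a = 358 − 146.445 × 1 = 211.555 ms
Then RT(10) = 211.555 + 146.445 × log₂ 10 = 211.555 + 146.445 × 3.3219 ≈ 698.035 ms.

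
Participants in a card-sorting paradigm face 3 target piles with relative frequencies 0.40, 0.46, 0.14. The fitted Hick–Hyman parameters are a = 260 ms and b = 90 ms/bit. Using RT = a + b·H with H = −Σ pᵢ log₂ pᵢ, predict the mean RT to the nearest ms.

H = 0.40·log₂(1/0.40) + 0.46·log₂(1/0.46) + 0.14·log₂(1/0.14) = 1.4412 bits.
RT = 260 + 90 × 1.4412 = 389.71 ms.

390 ms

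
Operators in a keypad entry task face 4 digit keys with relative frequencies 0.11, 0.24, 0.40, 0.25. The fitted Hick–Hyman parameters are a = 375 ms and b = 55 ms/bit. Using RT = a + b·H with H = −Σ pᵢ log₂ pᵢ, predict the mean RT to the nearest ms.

H = 0.11·log₂(1/0.11) + 0.24·log₂(1/0.24) + 0.40·log₂(1/0.40) + 0.25·log₂(1/0.25) = 1.8732 bits.
RT = 375 + 55 × 1.8732 = 478.03 ms.

478 ms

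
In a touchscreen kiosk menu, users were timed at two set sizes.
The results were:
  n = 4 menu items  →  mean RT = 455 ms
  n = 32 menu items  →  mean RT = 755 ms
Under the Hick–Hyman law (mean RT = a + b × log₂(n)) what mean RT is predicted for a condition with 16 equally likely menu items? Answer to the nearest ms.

655 ms

RT is linear in log₂ n, so two points fix the line:
  b = (755 − 455) / (log₂ 32 − log₂ 4) = 300 / (5 − 2) = 100 ms/bit
  a = 455 − 100 × 2 = 255 ms
Then RT(16) = 255 + 100 × log₂ 16 = 255 + 100 × 4 ≈ 655.000 ms.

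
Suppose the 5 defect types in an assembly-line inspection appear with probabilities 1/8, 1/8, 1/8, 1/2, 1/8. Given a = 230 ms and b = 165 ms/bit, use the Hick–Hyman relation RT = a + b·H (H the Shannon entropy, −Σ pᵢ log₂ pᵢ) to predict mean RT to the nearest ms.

H = −Σ pᵢ log₂ pᵢ = 0.125·3 + 0.125·3 + 0.125·3 + 0.5·1 + 0.125·3 = 2.000 bits.
RT = 230 + 165 × 2.000 = 560.00 ms.

560 ms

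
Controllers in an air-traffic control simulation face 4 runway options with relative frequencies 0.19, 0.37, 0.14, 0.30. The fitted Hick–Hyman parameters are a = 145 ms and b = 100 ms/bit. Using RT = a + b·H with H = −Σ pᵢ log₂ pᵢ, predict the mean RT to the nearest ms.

Entropy contributions −pᵢ log₂ pᵢ: 0.4552, 0.5307, 0.3971, 0.5211; sum H = 1.9042 bits.
RT = a + bH = 145 + 100·1.9042 = 335.42 ms.

335 ms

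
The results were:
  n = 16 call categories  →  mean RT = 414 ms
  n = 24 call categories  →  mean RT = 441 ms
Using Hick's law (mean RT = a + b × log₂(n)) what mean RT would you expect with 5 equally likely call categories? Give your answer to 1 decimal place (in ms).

336.5 ms

Fit slope and intercept:
  b = (441 − 414) / (log₂ 24 − log₂ 16) = 27 / (4.5850 − 4) = 46.157 ms/bit
  a = 414 − 46.157 × 4 = 229.373 ms
Then RT(5) = 229.373 + 46.157 × log₂ 5 = 229.373 + 46.157 × 2.3219 ≈ 336.546 ms.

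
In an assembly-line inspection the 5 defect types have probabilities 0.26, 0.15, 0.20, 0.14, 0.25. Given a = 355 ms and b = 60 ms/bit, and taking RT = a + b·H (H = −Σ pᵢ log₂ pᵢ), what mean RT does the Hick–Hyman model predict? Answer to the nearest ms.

492 ms

H = 0.26·log₂(1/0.26) + 0.15·log₂(1/0.15) + 0.20·log₂(1/0.20) + 0.14·log₂(1/0.14) + 0.25·log₂(1/0.25) = 2.2773 bits.
RT = 355 + 60 × 2.2773 = 491.64 ms.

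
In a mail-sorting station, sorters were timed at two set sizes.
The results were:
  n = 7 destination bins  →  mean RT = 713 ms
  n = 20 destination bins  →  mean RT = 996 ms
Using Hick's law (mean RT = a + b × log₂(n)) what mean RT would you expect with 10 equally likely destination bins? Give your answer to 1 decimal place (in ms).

Fit slope and intercept:
  b = (996 − 713) / (log₂ 20 − log₂ 7) = 283 / (4.3219 − 2.8074) = 186.851 ms/bit
  a = 713 − 186.851 × 2.8074 = 188.442 ms
Then RT(10) = 188.442 + 186.851 × log₂ 10 = 188.442 + 186.851 × 3.3219 ≈ 809.149 ms.

809.1 ms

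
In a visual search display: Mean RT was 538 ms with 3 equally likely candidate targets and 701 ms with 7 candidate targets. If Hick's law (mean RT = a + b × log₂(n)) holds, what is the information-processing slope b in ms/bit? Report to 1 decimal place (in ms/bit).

133.3 ms/bit

b = (RT₂ − RT₁)/(log₂ n₂ − log₂ n₁) = (701 − 538)/(2.8074 − 1.5850) = 133.345 ms/bit.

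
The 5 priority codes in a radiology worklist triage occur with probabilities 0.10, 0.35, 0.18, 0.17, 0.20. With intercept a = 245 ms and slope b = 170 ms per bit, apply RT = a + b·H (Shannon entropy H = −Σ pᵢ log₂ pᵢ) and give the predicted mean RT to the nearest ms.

H = 0.10·log₂(1/0.10) + 0.35·log₂(1/0.35) + 0.18·log₂(1/0.18) + 0.17·log₂(1/0.17) + 0.20·log₂(1/0.20) = 2.2066 bits.
RT = 245 + 170 × 2.2066 = 620.12 ms.

620 ms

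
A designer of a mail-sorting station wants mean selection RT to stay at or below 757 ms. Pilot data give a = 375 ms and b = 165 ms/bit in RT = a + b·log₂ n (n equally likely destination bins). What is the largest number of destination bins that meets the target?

Information budget: (757 − 375)/165 = 2.3152 bits, so n ≤ 2^2.3152 = 4.977 → at most 4.

4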